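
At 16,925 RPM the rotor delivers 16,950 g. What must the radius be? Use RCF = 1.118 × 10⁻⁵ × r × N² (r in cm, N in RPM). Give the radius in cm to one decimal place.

5.3 cm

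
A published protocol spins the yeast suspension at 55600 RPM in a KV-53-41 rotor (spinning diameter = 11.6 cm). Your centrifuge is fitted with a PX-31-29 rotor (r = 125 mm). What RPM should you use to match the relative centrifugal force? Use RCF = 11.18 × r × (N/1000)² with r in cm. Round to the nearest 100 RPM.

≈ 37900 RPM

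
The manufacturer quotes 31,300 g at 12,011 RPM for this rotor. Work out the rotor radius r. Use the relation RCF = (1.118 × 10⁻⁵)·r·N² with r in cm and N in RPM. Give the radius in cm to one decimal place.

RCF = 1.118 × 10⁻⁵ × r × N²
31300 = 1.118 × 10⁻⁵ × r × (12011)²
r = 31300 / (1.118 × 10⁻⁵ × 144,264,121) = 31300 / 1612.873 ≈ 19.406 cm

≈ 19.4 cm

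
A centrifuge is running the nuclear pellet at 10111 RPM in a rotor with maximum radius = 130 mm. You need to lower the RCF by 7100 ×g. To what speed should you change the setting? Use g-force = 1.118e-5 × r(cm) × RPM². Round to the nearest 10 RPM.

≈ 7310 RPM

r = 130 mm = 13.0 cm
Current RCF = 1.118 × 10⁻⁵ × 13 × (10111)² = 1.118 × 10⁻⁵ × 13 × 102,232,321 ≈ 14,858.4 × g
Target RCF = 14,858.4 − 7,100 = 7,758.4 × g
N² = 7,758.4 / (14.534 × 10⁻⁵) = 53,381,038
N ≈ √53,381,038 ≈ 7,306.2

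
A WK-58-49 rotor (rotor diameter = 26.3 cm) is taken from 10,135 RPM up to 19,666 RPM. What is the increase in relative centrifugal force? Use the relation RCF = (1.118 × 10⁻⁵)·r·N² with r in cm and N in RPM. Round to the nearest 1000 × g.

42000 ×g

r = 26.3 / 2 = 13.15 cm
RCF₁ = 1.118 × 10⁻⁵ × 13.15 × (10135)² = 1.118 × 10⁻⁵ × 13.15 × 102,718,225 ≈ 15,101.3 × g
RCF₂ = 1.118 × 10⁻⁵ × 13.15 × (19666)² = 1.118 × 10⁻⁵ × 13.15 × 386,751,556 ≈ 56,859.1 × g
Increase = 56,859.1 − 15,101.3 = 41,757.8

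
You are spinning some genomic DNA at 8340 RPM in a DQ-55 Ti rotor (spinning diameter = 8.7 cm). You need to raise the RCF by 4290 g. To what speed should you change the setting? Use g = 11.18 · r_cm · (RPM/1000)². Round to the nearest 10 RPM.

N₂ ≈ 12560 RPM

r = 8.7 / 2 = 4.35 cm
Current RCF = 11.18 × 4.35 × (8.34)² = 11.18 × 4.35 × 69.5556 ≈ 3,382.7 × g
Target RCF = 3,382.7 + 4,290 = 7,672.7 × g
(N/1000)² = 7,672.7 / 48.633 = 157.7674
N = 1000 × √157.7674 ≈ 12,560.5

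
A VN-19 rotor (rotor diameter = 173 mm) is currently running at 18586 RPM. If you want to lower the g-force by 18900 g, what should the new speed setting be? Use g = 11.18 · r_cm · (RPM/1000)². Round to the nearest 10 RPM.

N₂ ≈ 12250 RPM

r = 173 mm / 2 = 86.5 mm = 8.65 cm
Current RCF = 11.18 × 8.65 × (18.586)² = 11.18 × 8.65 × 345.439396 ≈ 33,406.4 × g
Target RCF = 33,406.4 − 18,900 = 14,506.4 × g
(N/1000)² = 14,506.4 / 96.707 = 150.0036
N = 1000 × √150.0036 ≈ 12,247.6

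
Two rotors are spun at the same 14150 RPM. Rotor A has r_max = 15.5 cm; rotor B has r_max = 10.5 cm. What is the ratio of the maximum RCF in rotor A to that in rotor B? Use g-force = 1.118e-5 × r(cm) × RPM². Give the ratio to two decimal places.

At fixed N, RCF ∝ r, so RCF_A/RCF_B = r_A/r_B = 15.5 / 10.5 = 1.4762.

1.48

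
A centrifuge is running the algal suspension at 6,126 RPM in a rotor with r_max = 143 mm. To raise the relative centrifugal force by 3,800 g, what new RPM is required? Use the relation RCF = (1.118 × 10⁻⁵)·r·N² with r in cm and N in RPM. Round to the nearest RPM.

≈ 7829 RPM

r = 143 mm = 14.3 cm
Current RCF = 1.118 × 10⁻⁵ × 14.3 × (6126)² = 1.118 × 10⁻⁵ × 14.3 × 37,527,876 ≈ 5,999.7 × g
Target RCF = 5,999.7 + 3,800 = 9,799.7 × g
N² = 9,799.7 / (15.9874 × 10⁻⁵) = 61,296,396
N ≈ √61,296,396 ≈ 7,829.2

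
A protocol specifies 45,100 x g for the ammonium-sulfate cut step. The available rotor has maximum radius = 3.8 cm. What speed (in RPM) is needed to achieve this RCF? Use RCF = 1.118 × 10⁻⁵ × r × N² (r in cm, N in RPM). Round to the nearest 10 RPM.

32580 RPM

45,100 = 1.118 × 10⁻⁵ × 3.8 × N²
N² = 45,100 / (4.2484 × 10⁻⁵) = 1,061,576,123
N ≈ √1,061,576,123 ≈ 32,581.8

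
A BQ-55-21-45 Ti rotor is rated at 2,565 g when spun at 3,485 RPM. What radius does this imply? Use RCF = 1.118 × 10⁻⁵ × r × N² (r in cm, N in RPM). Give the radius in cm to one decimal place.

r ≈ 18.9 cm

RCF = 1.118 × 10⁻⁵ × r × N²
2565 = 1.118 × 10⁻⁵ × r × (3485)²
r = 2565 / (1.118 × 10⁻⁵ × 12,145,225) = 2565 / 135.7836 ≈ 18.890 cm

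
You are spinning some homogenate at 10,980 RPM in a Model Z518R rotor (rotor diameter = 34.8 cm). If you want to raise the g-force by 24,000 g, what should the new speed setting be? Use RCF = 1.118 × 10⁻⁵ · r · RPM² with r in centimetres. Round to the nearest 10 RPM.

r = 34.8 / 2 = 17.4 cm
Current RCF = 1.118 × 10⁻⁵ × 17.4 × (10980)² = 1.118 × 10⁻⁵ × 17.4 × 120,560,400 ≈ 23,452.9 × g
Target RCF = 23,452.9 + 24,000 = 47,452.9 × g
N² = 47,452.9 / (19.4532 × 10⁻⁵) = 243,933,646
N ≈ √243,933,646 ≈ 15,618.4

≈ 15620 RPM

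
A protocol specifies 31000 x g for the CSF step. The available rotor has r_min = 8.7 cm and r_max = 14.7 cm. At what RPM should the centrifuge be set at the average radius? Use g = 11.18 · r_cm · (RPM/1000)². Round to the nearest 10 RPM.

r_avg = (8.7 + 14.7) / 2 = 11.7 cm
31,000 = 11.18 × 11.7 × (N/1000)²
(N/1000)² = 31,000 / 130.806 = 236.9922
N = 1000 × √236.9922 ≈ 15,394.6

≈ 15390 RPM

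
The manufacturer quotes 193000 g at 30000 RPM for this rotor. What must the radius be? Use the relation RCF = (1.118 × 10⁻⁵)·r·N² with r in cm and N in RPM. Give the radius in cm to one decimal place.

19.2 cm

193000 = 1.118 × 10⁻⁵ × r × (30000)²
r = 193000 / (1.118 × 10⁻⁵ × 900,000,000) = 193000 / 10062 ≈ 19.181 cm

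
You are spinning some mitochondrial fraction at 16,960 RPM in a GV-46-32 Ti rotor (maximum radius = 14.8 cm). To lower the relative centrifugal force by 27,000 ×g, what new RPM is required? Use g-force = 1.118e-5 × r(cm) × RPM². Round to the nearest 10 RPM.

11160 RPM

Current RCF = 1.118 × 10⁻⁵ × 14.8 × (16960)² = 1.118 × 10⁻⁵ × 14.8 × 287,641,600 ≈ 47,594.3 × g
Target RCF = 47,594.3 − 27,000 = 20,594.3 × g
N² = 20,594.3 / (16.5464 × 10⁻⁵) = 124,463,932
N ≈ √124,463,932 ≈ 11,156.3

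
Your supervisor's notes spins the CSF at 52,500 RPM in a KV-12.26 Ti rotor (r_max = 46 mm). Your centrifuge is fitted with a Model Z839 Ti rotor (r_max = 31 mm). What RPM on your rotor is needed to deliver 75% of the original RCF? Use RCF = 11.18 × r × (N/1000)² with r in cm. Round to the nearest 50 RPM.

≈ 55400 RPM

Original rotor: r = 46 mm = 4.6 cm
RCF = 11.18 × r × (N/1000)²
RCF_original = 11.18 × 4.6 × (52.5)² = 11.18 × 4.6 × 2,756.25 ≈ 141,748.4 × g
Target RCF = 0.75 × 141,748.4 ≈ 106,311.3 × g
Your rotor: r = 31 mm = 3.1 cm
106,311.3 = 11.18 × 3.1 × (N/1000)²
(N/1000)² = 106,311.3 / 34.658 = 3067.439
N = 1000 × √3067.439 ≈ 55,384.5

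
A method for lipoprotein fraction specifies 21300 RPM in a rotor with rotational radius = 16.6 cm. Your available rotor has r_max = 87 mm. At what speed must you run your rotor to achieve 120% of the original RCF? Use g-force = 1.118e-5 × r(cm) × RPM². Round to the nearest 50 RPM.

32250 RPM

RCF_original = 1.118 × 10⁻⁵ × 16.6 × (21300)² = 1.118 × 10⁻⁵ × 16.6 × 453,690,000 ≈ 84,199.4 × g
Target RCF = 1.2 × 84,199.4 ≈ 101,039.3 × g
Your rotor: r = 87 mm = 8.7 cm
101,039.3 = 1.118 × 10⁻⁵ × 8.7 × N²
N² = 101,039.3 / (9.7266 × 10⁻⁵) = 1,038,793,618
N ≈ √1,038,793,618 ≈ 32,230.3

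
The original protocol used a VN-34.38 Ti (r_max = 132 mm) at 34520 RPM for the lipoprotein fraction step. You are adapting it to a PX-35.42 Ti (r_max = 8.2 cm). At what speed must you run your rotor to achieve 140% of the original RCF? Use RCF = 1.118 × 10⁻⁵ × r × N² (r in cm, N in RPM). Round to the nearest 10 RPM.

Original rotor: r = 132 mm = 13.2 cm
RCF = 1.118 × 10⁻⁵ × r × N²
RCF_original = 1.118 × 10⁻⁵ × 13.2 × (34520)² = 1.118 × 10⁻⁵ × 13.2 × 1,191,630,400 ≈ 175,856 × g
Target RCF = 1.4 × 175,856 ≈ 246,198.4 × g
246,198.4 = 1.118 × 10⁻⁵ × 8.2 × N²
N² = 246,198.4 / (9.1676 × 10⁻⁵) = 2,685,527,292
N ≈ √2,685,527,292 ≈ 51,822.1

≈ 51820 RPM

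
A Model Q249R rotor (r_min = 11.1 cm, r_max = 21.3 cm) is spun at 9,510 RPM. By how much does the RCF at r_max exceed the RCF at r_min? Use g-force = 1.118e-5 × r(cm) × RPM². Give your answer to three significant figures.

≈ 10300 g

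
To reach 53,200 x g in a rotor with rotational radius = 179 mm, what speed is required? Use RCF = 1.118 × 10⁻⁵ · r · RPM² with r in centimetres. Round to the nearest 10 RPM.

16300 RPM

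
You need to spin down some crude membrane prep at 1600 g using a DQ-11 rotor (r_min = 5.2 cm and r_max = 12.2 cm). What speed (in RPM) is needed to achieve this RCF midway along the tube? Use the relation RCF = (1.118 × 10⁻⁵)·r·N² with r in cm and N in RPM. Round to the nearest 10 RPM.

N ≈ 4060 RPM

r_avg = (5.2 + 12.2) / 2 = 8.7 cm
1,600 = 1.118 × 10⁻⁵ × 8.7 × N²
N² = 1,600 / (9.7266 × 10⁻⁵) = 16,449,736
N ≈ √16,449,736 ≈ 4,055.8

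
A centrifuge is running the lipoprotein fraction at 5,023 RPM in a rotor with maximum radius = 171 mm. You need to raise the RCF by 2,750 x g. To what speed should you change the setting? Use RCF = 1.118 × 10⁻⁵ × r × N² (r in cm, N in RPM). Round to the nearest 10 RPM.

≈ 6290 RPM

r = 171 mm = 17.1 cm
Current RCF = 1.118 × 10⁻⁵ × 17.1 × (5023)² = 1.118 × 10⁻⁵ × 17.1 × 25,230,529 ≈ 4,823.5 × g
Target RCF = 4,823.5 + 2,750 = 7,573.5 × g
N² = 7,573.5 / (19.1178 × 10⁻⁵) = 39,614,914
N ≈ √39,614,914 ≈ 6,294.0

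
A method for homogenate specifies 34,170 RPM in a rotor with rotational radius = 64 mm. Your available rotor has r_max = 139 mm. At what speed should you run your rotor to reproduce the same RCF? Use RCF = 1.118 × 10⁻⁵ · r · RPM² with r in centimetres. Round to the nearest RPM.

Original rotor: r = 64 mm = 6.4 cm
RCF = 1.118 × 10⁻⁵ × r × N²
RCF_original = 1.118 × 10⁻⁵ × 6.4 × (34170)² = 1.118 × 10⁻⁵ × 6.4 × 1,167,588,900 ≈ 83,543.3 × g
Your rotor: r = 139 mm = 13.9 cm
83,543.3 = 1.118 × 10⁻⁵ × 13.9 × N²
N² = 83,543.3 / (15.5402 × 10⁻⁵) = 537,594,754
N ≈ √537,594,754 ≈ 23,186.1

23186 RPM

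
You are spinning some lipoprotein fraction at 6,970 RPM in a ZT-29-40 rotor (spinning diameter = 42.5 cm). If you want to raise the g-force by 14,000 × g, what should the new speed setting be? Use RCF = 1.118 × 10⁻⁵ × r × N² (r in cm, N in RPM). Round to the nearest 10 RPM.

≈ 10370 RPM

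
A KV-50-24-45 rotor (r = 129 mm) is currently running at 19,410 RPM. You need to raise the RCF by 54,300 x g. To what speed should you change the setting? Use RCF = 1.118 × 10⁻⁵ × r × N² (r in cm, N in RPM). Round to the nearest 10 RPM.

27450 RPM

r = 129 mm = 12.9 cm
Current RCF = 1.118 × 10⁻⁵ × 12.9 × (19410)² = 1.118 × 10⁻⁵ × 12.9 × 376,748,100 ≈ 54,335.4 × g
Target RCF = 54,335.4 + 54,300 = 108,635.4 × g
N² = 108,635.4 / (14.4222 × 10⁻⁵) = 753,251,238
N ≈ √753,251,238 ≈ 27,445.4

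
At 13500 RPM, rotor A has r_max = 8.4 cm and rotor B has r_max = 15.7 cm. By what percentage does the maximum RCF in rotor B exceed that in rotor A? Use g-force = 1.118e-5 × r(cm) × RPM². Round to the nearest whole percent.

At equal RPM, RCF scales linearly with r: ratio = 15.7 / 8.4 = 1.8690.
So rotor B delivers 86.9% more g-force.

87%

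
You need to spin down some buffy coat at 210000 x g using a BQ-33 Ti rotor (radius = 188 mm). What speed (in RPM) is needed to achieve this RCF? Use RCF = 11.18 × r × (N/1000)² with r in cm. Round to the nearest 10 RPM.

r = 188 mm = 18.8 cm
210,000 = 11.18 × 18.8 × (N/1000)²
(N/1000)² = 210,000 / 210.184 = 999.1246
N = 1000 × √999.1246 ≈ 31,608.9

N ≈ 31610 RPM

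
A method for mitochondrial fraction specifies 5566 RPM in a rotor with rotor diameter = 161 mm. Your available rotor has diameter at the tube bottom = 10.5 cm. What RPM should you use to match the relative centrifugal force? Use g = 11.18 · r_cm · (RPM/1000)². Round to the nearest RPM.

6892 RPM

Original rotor: r = 161 mm / 2 = 80.5 mm = 8.05 cm
RCF_original = 11.18 × 8.05 × (5.566)² = 11.18 × 8.05 × 30.980356 ≈ 2,788.2 × g
Your rotor: r = 10.5 / 2 = 5.25 cm
2,788.2 = 11.18 × 5.25 × (N/1000)²
(N/1000)² = 2,788.2 / 58.695 = 47.50319
N = 1000 × √47.50319 ≈ 6,892.3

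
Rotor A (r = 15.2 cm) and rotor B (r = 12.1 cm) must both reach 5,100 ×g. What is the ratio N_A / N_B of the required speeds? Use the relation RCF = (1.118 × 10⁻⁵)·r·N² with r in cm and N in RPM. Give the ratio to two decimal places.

0.89

At fixed RCF, N ∝ 1/√r, so N_A/N_B = √(r_B/r_A) = √(12.1/15.2) = √0.796053 = 0.8922.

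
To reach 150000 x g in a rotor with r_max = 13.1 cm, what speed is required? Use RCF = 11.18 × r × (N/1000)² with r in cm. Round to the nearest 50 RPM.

RCF = 11.18 × r × (N/1000)²
150,000 = 11.18 × 13.1 × (N/1000)²
(N/1000)² = 150,000 / 146.458 = 1024.184
N = 1000 × √1024.184 ≈ 32,002.9

32000 RPM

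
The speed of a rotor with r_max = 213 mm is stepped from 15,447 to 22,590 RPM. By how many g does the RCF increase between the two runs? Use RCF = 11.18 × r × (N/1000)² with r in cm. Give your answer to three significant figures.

64700 g

r = 213 mm = 21.3 cm
RCF₁ = 11.18 × 21.3 × (15.447)² = 11.18 × 21.3 × 238.609809 ≈ 56,821.1 × g
RCF₂ = 11.18 × 21.3 × (22.59)² = 11.18 × 21.3 × 510.3081 ≈ 121,521.7 × g
Increase = 121,521.7 − 56,821.1 = 64,700.6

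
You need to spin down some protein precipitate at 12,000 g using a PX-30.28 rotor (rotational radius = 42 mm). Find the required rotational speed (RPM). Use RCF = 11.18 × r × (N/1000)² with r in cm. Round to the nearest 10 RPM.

≈ 15990 RPM

r = 42 mm = 4.2 cm
12,000 = 11.18 × 4.2 × (N/1000)²
(N/1000)² = 12,000 / 46.956 = 255.5584
N = 1000 × √255.5584 ≈ 15,986.2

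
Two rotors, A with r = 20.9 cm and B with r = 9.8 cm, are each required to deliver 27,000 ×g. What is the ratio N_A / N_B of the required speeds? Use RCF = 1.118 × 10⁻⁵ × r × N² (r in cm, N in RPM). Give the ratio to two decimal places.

At fixed RCF, N ∝ 1/√r, so N_A/N_B = √(r_B/r_A) = √(9.8/20.9) = √0.468900 = 0.6848.

0.68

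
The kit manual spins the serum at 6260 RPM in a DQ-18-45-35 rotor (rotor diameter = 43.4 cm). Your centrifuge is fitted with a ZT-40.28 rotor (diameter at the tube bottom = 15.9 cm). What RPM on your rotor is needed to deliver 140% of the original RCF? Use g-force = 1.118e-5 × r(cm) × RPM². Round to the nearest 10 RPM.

Original rotor: r = 43.4 / 2 = 21.7 cm
RCF_original = 1.118 × 10⁻⁵ × 21.7 × (6260)² = 1.118 × 10⁻⁵ × 21.7 × 39,187,600 ≈ 9,507.1 × g
Target RCF = 1.4 × 9,507.1 ≈ 13,309.9 × g
Your rotor: r = 15.9 / 2 = 7.95 cm
13,309.9 = 1.118 × 10⁻⁵ × 7.95 × N²
N² = 13,309.9 / (8.8881 × 10⁻⁵) = 149,749,665
N ≈ √149,749,665 ≈ 12,237.2

12240 RPM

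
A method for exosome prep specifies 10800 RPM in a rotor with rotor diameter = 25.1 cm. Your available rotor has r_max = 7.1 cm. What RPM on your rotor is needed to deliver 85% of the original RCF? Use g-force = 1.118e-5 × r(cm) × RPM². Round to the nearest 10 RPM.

13240 RPM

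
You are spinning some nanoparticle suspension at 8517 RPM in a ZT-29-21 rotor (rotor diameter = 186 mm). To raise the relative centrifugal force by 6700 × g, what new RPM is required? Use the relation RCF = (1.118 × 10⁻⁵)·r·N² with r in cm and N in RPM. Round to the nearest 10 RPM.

≈ 11700 RPM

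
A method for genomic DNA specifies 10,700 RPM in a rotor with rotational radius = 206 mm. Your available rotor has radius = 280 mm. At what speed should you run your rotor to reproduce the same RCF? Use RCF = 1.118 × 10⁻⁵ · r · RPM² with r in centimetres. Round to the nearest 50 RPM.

≈ 9200 RPM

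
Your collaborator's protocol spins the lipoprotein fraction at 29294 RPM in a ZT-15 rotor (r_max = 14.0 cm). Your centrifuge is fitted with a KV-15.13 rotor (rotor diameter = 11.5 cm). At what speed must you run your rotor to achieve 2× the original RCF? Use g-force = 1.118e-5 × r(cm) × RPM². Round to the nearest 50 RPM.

≈ 64650 RPM

RCF = 1.118 × 10⁻⁵ × r × N²
RCF_original = 1.118 × 10⁻⁵ × 14 × (29294)² = 1.118 × 10⁻⁵ × 14 × 858,138,436 ≈ 134,315.8 × g
Target RCF = 2 × 134,315.8 ≈ 268,631.6 × g
Your rotor: r = 11.5 / 2 = 5.75 cm
268,631.6 = 1.118 × 10⁻⁵ × 5.75 × N²
N² = 268,631.6 / (6.4285 × 10⁻⁵) = 4,178,760,208
N ≈ √4,178,760,208 ≈ 64,643.3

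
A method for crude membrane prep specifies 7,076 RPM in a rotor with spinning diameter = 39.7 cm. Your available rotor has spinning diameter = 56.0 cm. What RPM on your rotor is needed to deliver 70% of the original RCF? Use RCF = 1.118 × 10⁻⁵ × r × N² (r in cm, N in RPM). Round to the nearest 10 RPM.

Original rotor: r = 39.7 / 2 = 19.85 cm
RCF = 1.118 × 10⁻⁵ × r × N²
RCF_original = 1.118 × 10⁻⁵ × 19.85 × (7076)² = 1.118 × 10⁻⁵ × 19.85 × 50,069,776 ≈ 11,111.6 × g
Target RCF = 0.7 × 11,111.6 ≈ 7,778.1 × g
Your rotor: r = 56.0 / 2 = 28 cm
7,778.1 = 1.118 × 10⁻⁵ × 28 × N²
N² = 7,778.1 / (31.304 × 10⁻⁵) = 24,846,984
N ≈ √24,846,984 ≈ 4,984.7

4980 RPM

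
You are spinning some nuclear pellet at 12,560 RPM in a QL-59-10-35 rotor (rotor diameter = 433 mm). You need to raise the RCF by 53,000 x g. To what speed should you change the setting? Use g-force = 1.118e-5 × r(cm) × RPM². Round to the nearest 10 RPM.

N₂ ≈ 19410 RPM

r = 433 mm / 2 = 216.5 mm = 21.65 cm
Current RCF = 1.118 × 10⁻⁵ × 21.65 × (12560)² = 1.118 × 10⁻⁵ × 21.65 × 157,753,600 ≈ 38,183.8 × g
Target RCF = 38,183.8 + 53,000 = 91,183.8 × g
N² = 91,183.8 / (24.2047 × 10⁻⁵) = 376,719,397
N ≈ √376,719,397 ≈ 19,409.3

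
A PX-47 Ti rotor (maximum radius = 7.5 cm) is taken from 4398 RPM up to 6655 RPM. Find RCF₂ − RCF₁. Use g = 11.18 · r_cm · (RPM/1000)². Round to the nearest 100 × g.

RCF₁ = 11.18 × 7.5 × (4.398)² = 11.18 × 7.5 × 19.342404 ≈ 1,621.9 × g
RCF₂ = 11.18 × 7.5 × (6.655)² = 11.18 × 7.5 × 44.289025 ≈ 3,713.6 × g
Increase = 3,713.6 − 1,621.9 = 2,091.7

2100 ×g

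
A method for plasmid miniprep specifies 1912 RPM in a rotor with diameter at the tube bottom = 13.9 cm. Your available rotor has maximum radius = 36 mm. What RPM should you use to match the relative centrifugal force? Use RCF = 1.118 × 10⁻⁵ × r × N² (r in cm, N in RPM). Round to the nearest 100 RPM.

≈ 2700 RPM

Original rotor: r = 13.9 / 2 = 6.95 cm
RCF = 1.118 × 10⁻⁵ × r × N²
RCF_original = 1.118 × 10⁻⁵ × 6.95 × (1912)² = 1.118 × 10⁻⁵ × 6.95 × 3,655,744 ≈ 284.1 × g
Your rotor: r = 36 mm = 3.6 cm
284.1 = 1.118 × 10⁻⁵ × 3.6 × N²
N² = 284.1 / (4.0248 × 10⁻⁵) = 7,058,736
N ≈ √7,058,736 ≈ 2,656.8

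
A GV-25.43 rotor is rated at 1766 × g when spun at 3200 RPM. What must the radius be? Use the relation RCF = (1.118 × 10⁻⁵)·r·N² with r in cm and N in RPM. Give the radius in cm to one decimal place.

r ≈ 15.4 cm

RCF = 1.118 × 10⁻⁵ × r × N²
1766 = 1.118 × 10⁻⁵ × r × (3200)²
r = 1766 / (1.118 × 10⁻⁵ × 10,240,000) = 1766 / 114.4832 ≈ 15.426 cm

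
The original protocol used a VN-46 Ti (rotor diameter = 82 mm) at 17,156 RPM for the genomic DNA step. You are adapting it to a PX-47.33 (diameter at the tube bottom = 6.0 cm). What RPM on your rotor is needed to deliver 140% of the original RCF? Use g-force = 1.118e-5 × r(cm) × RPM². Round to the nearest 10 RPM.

≈ 23730 RPM

Original rotor: r = 82 mm / 2 = 41 mm = 4.1 cm
RCF_original = 1.118 × 10⁻⁵ × 4.1 × (17156)² = 1.118 × 10⁻⁵ × 4.1 × 294,328,336 ≈ 13,491.4 × g
Target RCF = 1.4 × 13,491.4 ≈ 18,888 × g
Your rotor: r = 6.0 / 2 = 3 cm
18,888 = 1.118 × 10⁻⁵ × 3 × N²
N² = 18,888 / (3.354 × 10⁻⁵) = 563,148,479
N ≈ √563,148,479 ≈ 23,730.7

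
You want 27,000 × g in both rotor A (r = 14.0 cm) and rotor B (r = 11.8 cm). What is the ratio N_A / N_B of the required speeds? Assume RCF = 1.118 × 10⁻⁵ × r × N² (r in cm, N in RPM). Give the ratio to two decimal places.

0.92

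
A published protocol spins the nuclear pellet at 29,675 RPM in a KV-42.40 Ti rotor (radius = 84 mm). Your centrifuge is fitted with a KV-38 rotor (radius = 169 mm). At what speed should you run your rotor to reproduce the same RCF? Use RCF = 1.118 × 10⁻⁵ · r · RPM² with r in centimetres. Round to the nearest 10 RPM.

Original rotor: r = 84 mm = 8.4 cm
RCF = 1.118 × 10⁻⁵ × r × N²
RCF_original = 1.118 × 10⁻⁵ × 8.4 × (29675)² = 1.118 × 10⁻⁵ × 8.4 × 880,605,625 ≈ 82,699.4 × g
Your rotor: r = 169 mm = 16.9 cm
82,699.4 = 1.118 × 10⁻⁵ × 16.9 × N²
N² = 82,699.4 / (18.8942 × 10⁻⁵) = 437,697,283
N ≈ √437,697,283 ≈ 20,921.2

20920 RPM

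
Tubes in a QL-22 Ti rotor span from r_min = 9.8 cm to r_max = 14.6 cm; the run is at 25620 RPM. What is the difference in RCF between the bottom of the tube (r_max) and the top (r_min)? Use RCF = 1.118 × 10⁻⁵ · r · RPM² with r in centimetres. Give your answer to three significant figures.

35200 g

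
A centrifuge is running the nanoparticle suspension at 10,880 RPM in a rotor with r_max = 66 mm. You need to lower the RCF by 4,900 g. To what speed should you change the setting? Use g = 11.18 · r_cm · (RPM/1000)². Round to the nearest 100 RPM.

r = 66 mm = 6.6 cm
Current RCF = 11.18 × 6.6 × (10.88)² = 11.18 × 6.6 × 118.3744 ≈ 8,734.6 × g
Target RCF = 8,734.6 − 4,900 = 3,834.6 × g
(N/1000)² = 3,834.6 / 73.788 = 51.9678
N = 1000 × √51.9678 ≈ 7,208.9

≈ 7200 RPM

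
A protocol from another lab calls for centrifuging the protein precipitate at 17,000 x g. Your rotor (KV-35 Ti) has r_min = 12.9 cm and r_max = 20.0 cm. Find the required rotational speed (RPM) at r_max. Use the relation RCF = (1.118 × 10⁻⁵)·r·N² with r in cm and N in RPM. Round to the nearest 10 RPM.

Use r_max = 20.0 cm.
RCF = 1.118 × 10⁻⁵ × r × N²
17,000 = 1.118 × 10⁻⁵ × 20 × N²
N² = 17,000 / (22.36 × 10⁻⁵) = 76,028,623
N ≈ √76,028,623 ≈ 8,719.4

N ≈ 8720 RPM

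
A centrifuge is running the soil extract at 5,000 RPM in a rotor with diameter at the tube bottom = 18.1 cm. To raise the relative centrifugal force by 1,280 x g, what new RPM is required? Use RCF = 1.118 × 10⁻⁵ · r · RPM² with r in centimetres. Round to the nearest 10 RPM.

N₂ ≈ 6140 RPM

r = 18.1 / 2 = 9.05 cm
Current RCF = 1.118 × 10⁻⁵ × 9.05 × (5000)² = 1.118 × 10⁻⁵ × 9.05 × 25,000,000 ≈ 2,529.5 × g
Target RCF = 2,529.5 + 1,280 = 3,809.5 × g
N² = 3,809.5 / (10.1179 × 10⁻⁵) = 37,651,094
N ≈ √37,651,094 ≈ 6,136.0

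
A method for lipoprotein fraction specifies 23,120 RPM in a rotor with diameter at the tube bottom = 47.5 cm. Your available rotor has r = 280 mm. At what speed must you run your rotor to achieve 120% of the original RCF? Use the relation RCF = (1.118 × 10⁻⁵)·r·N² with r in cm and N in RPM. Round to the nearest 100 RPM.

23300 RPM

Original rotor: r = 47.5 / 2 = 23.75 cm
RCF = 1.118 × 10⁻⁵ × r × N²
RCF_original = 1.118 × 10⁻⁵ × 23.75 × (23120)² = 1.118 × 10⁻⁵ × 23.75 × 534,534,400 ≈ 141,932.2 × g
Target RCF = 1.2 × 141,932.2 ≈ 170,318.6 × g
Your rotor: r = 280 mm = 28.0 cm
170,318.6 = 1.118 × 10⁻⁵ × 28 × N²
N² = 170,318.6 / (31.304 × 10⁻⁵) = 544,079,351
N ≈ √544,079,351 ≈ 23,325.5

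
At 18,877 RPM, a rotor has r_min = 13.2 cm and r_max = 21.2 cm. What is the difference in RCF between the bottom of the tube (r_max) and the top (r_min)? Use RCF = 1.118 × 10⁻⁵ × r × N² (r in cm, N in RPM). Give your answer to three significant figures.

ΔRCF ≈ 31900 g

ΔRCF = 1.118 × 10⁻⁵ × (r_max − r_min) × N² = 1.118 × 10⁻⁵ × 8.0 × 356,341,129 ≈ 31,871.2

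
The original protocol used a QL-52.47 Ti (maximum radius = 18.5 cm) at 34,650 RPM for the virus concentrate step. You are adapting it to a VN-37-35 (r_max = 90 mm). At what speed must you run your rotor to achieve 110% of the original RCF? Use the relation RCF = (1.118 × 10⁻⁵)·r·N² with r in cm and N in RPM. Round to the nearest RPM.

52103 RPM

RCF_original = 1.118 × 10⁻⁵ × 18.5 × (34650)² = 1.118 × 10⁻⁵ × 18.5 × 1,200,622,500 ≈ 248,324.8 × g
Target RCF = 1.1 × 248,324.8 ≈ 273,157.3 × g
Your rotor: r = 90 mm = 9.0 cm
273,157.3 = 1.118 × 10⁻⁵ × 9 × N²
N² = 273,157.3 / (10.062 × 10⁻⁵) = 2,714,741,602
N ≈ √2,714,741,602 ≈ 52,103.2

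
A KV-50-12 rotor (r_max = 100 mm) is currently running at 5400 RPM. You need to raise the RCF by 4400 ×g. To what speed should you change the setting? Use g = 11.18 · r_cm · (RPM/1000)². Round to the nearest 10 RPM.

N₂ ≈ 8280 RPM

r = 100 mm = 10.0 cm
Current RCF = 11.18 × 10 × (5.4)² = 11.18 × 10 × 29.16 ≈ 3,260.1 × g
Target RCF = 3,260.1 + 4,400 = 7,660.1 × g
(N/1000)² = 7,660.1 / 111.8 = 68.5161
N = 1000 × √68.5161 ≈ 8,277.4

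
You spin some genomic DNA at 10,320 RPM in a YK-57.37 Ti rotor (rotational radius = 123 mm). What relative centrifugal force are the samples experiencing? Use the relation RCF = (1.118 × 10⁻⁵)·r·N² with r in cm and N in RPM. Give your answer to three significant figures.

14600 × g

r = 123 mm = 12.3 cm
RCF = 1.118 × 10⁻⁵ × 12.3 × (10320)² = 1.118 × 10⁻⁵ × 12.3 × 106,502,400 ≈ 14,645.6 × g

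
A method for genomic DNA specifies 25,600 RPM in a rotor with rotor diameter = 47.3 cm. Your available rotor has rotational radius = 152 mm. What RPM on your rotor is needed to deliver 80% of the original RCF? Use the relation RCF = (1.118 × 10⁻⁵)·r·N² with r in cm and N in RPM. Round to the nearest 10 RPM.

28560 RPM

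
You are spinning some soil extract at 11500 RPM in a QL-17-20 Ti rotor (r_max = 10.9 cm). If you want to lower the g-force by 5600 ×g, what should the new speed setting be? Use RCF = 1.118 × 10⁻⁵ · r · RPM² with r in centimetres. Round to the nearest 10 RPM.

Current RCF = 1.118 × 10⁻⁵ × 10.9 × (11500)² = 1.118 × 10⁻⁵ × 10.9 × 132,250,000 ≈ 16,116.2 × g
Target RCF = 16,116.2 − 5,600 = 10,516.2 × g
N² = 10,516.2 / (12.1862 × 10⁻⁵) = 86,295,974
N ≈ √86,295,974 ≈ 9,289.6

N₂ ≈ 9290 RPM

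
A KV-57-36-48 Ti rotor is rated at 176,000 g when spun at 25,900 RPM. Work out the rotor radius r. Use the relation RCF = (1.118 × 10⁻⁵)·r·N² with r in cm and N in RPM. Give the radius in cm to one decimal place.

RCF = 1.118 × 10⁻⁵ × r × N²
176000 = 1.118 × 10⁻⁵ × r × (25900)²
r = 176000 / (1.118 × 10⁻⁵ × 670,810,000) = 176000 / 7499.656 ≈ 23.468 cm

23.5 cm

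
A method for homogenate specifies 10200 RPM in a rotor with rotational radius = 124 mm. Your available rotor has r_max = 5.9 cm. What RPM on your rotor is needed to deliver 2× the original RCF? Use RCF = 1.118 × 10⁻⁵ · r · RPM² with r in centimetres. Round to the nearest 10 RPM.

20910 RPM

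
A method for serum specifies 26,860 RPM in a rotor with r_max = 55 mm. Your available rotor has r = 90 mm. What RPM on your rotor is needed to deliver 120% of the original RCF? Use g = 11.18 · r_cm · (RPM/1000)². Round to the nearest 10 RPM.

≈ 23000 RPM

Original rotor: r = 55 mm = 5.5 cm
RCF_original = 11.18 × 5.5 × (26.86)² = 11.18 × 5.5 × 721.4596 ≈ 44,362.6 × g
Target RCF = 1.2 × 44,362.6 ≈ 53,235.1 × g
Your rotor: r = 90 mm = 9.0 cm
53,235.1 = 11.18 × 9 × (N/1000)²
(N/1000)² = 53,235.1 / 100.62 = 529.0708
N = 1000 × √529.0708 ≈ 23,001.5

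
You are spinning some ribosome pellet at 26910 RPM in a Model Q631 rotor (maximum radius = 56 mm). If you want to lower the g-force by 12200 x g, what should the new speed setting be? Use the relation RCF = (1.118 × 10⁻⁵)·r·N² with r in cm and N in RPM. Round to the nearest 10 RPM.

≈ 23010 RPM

r = 56 mm = 5.6 cm
Current RCF = 1.118 × 10⁻⁵ × 5.6 × (26910)² = 1.118 × 10⁻⁵ × 5.6 × 724,148,100 ≈ 45,337.5 × g
Target RCF = 45,337.5 − 12,200 = 33,137.5 × g
N² = 33,137.5 / (6.2608 × 10⁻⁵) = 529,285,395
N ≈ √529,285,395 ≈ 23,006.2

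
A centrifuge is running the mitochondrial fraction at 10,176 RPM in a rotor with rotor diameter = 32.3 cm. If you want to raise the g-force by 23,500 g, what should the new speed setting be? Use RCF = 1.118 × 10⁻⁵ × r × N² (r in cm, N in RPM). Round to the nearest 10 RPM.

15290 RPM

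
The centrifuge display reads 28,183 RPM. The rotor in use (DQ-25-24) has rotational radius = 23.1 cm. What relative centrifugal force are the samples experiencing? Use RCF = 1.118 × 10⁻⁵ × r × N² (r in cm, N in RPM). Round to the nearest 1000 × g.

205000 g

RCF = 1.118 × 10⁻⁵ × r × N²
RCF = 1.118 × 10⁻⁵ × 23.1 × (28183)² = 1.118 × 10⁻⁵ × 23.1 × 794,281,489 ≈ 205,129.5 × g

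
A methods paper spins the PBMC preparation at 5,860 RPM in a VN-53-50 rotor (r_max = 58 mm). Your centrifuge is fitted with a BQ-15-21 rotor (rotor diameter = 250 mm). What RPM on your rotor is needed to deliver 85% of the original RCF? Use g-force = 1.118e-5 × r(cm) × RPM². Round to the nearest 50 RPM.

Original rotor: r = 58 mm = 5.8 cm
RCF_original = 1.118 × 10⁻⁵ × 5.8 × (5860)² = 1.118 × 10⁻⁵ × 5.8 × 34,339,600 ≈ 2,226.7 × g
Target RCF = 0.85 × 2,226.7 ≈ 1,892.7 × g
Your rotor: r = 250 mm / 2 = 125 mm = 12.5 cm
1,892.7 = 1.118 × 10⁻⁵ × 12.5 × N²
N² = 1,892.7 / (13.975 × 10⁻⁵) = 13,543,470
N ≈ √13,543,470 ≈ 3,680.1

≈ 3700 RPM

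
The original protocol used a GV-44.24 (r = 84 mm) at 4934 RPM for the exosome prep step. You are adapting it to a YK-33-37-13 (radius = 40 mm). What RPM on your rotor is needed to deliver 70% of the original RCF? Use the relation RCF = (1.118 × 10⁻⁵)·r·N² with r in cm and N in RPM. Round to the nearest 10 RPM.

5980 RPM

Original rotor: r = 84 mm = 8.4 cm
RCF = 1.118 × 10⁻⁵ × r × N²
RCF_original = 1.118 × 10⁻⁵ × 8.4 × (4934)² = 1.118 × 10⁻⁵ × 8.4 × 24,344,356 ≈ 2,286.2 × g
Target RCF = 0.7 × 2,286.2 ≈ 1,600.3 × g
Your rotor: r = 40 mm = 4.0 cm
1,600.3 = 1.118 × 10⁻⁵ × 4 × N²
N² = 1,600.3 / (4.472 × 10⁻⁵) = 35,784,884
N ≈ √35,784,884 ≈ 5,982.0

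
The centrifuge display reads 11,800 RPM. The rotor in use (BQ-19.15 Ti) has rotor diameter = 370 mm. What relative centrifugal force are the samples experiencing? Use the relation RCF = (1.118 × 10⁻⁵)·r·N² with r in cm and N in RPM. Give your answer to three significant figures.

r = 370 mm / 2 = 185 mm = 18.5 cm
RCF = 1.118 × 10⁻⁵ × 18.5 × (11800)² = 1.118 × 10⁻⁵ × 18.5 × 139,240,000 ≈ 28,799 × g

28800 g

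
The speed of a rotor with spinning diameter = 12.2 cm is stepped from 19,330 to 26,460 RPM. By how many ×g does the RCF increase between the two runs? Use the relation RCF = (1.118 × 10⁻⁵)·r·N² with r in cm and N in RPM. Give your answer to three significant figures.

22300 ×g

r = 12.2 / 2 = 6.1 cm
RCF₁ = 1.118 × 10⁻⁵ × 6.1 × (19330)² = 1.118 × 10⁻⁵ × 6.1 × 373,648,900 ≈ 25,482.1 × g
RCF₂ = 1.118 × 10⁻⁵ × 6.1 × (26460)² = 1.118 × 10⁻⁵ × 6.1 × 700,131,600 ≈ 47,747.6 × g
Increase = 47,747.6 − 25,482.1 = 22,265.5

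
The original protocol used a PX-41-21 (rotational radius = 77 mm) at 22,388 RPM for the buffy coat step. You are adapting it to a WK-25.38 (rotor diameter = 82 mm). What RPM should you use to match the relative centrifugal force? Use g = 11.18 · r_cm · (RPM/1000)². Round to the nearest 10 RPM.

Original rotor: r = 77 mm = 7.7 cm
RCF_original = 11.18 × 7.7 × (22.388)² = 11.18 × 7.7 × 501.222544 ≈ 43,148.2 × g
Your rotor: r = 82 mm / 2 = 41 mm = 4.1 cm
43,148.2 = 11.18 × 4.1 × (N/1000)²
(N/1000)² = 43,148.2 / 45.838 = 941.3194
N = 1000 × √941.3194 ≈ 30,680.9

30680 RPM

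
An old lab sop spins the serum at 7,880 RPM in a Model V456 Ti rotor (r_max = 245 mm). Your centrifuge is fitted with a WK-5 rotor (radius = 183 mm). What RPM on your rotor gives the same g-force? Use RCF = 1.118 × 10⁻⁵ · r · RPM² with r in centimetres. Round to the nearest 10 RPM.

Original rotor: r = 245 mm = 24.5 cm
RCF_original = 1.118 × 10⁻⁵ × 24.5 × (7880)² = 1.118 × 10⁻⁵ × 24.5 × 62,094,400 ≈ 17,008.3 × g
Your rotor: r = 183 mm = 18.3 cm
17,008.3 = 1.118 × 10⁻⁵ × 18.3 × N²
N² = 17,008.3 / (20.4594 × 10⁻⁵) = 83,131,959
N ≈ √83,131,959 ≈ 9,117.7

9120 RPM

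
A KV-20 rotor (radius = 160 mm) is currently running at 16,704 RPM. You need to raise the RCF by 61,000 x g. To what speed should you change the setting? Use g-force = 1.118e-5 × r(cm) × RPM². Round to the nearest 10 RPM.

r = 160 mm = 16.0 cm
Current RCF = 1.118 × 10⁻⁵ × 16 × (16704)² = 1.118 × 10⁻⁵ × 16 × 279,023,616 ≈ 49,911.7 × g
Target RCF = 49,911.7 + 61,000 = 110,911.7 × g
N² = 110,911.7 / (17.888 × 10⁻⁵) = 620,034,101
N ≈ √620,034,101 ≈ 24,900.5

N₂ ≈ 24900 RPM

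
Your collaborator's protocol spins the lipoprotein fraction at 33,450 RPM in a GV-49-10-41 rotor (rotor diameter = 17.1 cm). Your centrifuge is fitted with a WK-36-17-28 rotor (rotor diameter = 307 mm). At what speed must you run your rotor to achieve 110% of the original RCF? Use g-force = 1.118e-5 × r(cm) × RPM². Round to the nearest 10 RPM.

Original rotor: r = 17.1 / 2 = 8.55 cm
RCF_original = 1.118 × 10⁻⁵ × 8.55 × (33450)² = 1.118 × 10⁻⁵ × 8.55 × 1,118,902,500 ≈ 106,954.8 × g
Target RCF = 1.1 × 106,954.8 ≈ 117,650.3 × g
Your rotor: r = 307 mm / 2 = 153.5 mm = 15.35 cm
117,650.3 = 1.118 × 10⁻⁵ × 15.35 × N²
N² = 117,650.3 / (17.1613 × 10⁻⁵) = 685,555,873
N ≈ √685,555,873 ≈ 26,183.1

26180 RPM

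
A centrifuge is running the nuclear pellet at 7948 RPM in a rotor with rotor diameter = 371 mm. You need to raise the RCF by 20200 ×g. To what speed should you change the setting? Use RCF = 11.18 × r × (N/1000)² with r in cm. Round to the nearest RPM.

r = 371 mm / 2 = 185.5 mm = 18.55 cm
Current RCF = 11.18 × 18.55 × (7.948)² = 11.18 × 18.55 × 63.170704 ≈ 13,100.9 × g
Target RCF = 13,100.9 + 20,200 = 33,300.9 × g
(N/1000)² = 33,300.9 / 207.389 = 160.5722
N = 1000 × √160.5722 ≈ 12,671.7

12672 RPM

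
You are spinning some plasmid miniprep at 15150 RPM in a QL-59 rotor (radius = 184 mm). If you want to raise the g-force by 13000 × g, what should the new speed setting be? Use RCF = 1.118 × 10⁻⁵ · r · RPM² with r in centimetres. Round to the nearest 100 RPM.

r = 184 mm = 18.4 cm
Current RCF = 1.118 × 10⁻⁵ × 18.4 × (15150)² = 1.118 × 10⁻⁵ × 18.4 × 229,522,500 ≈ 47,215.5 × g
Target RCF = 47,215.5 + 13,000 = 60,215.5 × g
N² = 60,215.5 / (20.5712 × 10⁻⁵) = 292,717,489
N ≈ √292,717,489 ≈ 17,109.0

≈ 17100 RPM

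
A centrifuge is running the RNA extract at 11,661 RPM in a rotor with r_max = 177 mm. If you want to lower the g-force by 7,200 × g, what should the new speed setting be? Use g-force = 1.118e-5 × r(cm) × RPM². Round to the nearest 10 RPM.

N₂ ≈ 9980 RPM

r = 177 mm = 17.7 cm
Current RCF = 1.118 × 10⁻⁵ × 17.7 × (11661)² = 1.118 × 10⁻⁵ × 17.7 × 135,978,921 ≈ 26,908.3 × g
Target RCF = 26,908.3 − 7,200 = 19,708.3 × g
N² = 19,708.3 / (19.7886 × 10⁻⁵) = 99,594,211
N ≈ √99,594,211 ≈ 9,979.7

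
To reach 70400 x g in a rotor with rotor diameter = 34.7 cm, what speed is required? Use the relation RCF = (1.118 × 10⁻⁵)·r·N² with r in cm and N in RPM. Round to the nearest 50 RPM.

≈ 19050 RPM

r = 34.7 / 2 = 17.35 cm
70,400 = 1.118 × 10⁻⁵ × 17.35 × N²
N² = 70,400 / (19.3973 × 10⁻⁵) = 362,937,110
N ≈ √362,937,110 ≈ 19,050.9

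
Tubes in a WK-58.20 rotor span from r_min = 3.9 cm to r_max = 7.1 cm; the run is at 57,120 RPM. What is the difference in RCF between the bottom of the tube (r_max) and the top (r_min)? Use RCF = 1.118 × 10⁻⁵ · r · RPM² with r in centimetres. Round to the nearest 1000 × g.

ΔRCF = 1.118 × 10⁻⁵ × (r_max − r_min) × N² = 1.118 × 10⁻⁵ × 3.2 × 3,262,694,400 ≈ 116,726.2

ΔRCF ≈ 117000 x g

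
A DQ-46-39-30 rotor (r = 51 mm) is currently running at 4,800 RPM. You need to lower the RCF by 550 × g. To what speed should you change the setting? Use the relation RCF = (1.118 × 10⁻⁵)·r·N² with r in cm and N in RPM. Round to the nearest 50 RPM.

r = 51 mm = 5.1 cm
Current RCF = 1.118 × 10⁻⁵ × 5.1 × (4800)² = 1.118 × 10⁻⁵ × 5.1 × 23,040,000 ≈ 1,313.7 × g
Target RCF = 1,313.7 − 550 = 763.7 × g
N² = 763.7 / (5.7018 × 10⁻⁵) = 13,394,016
N ≈ √13,394,016 ≈ 3,659.8

≈ 3650 RPM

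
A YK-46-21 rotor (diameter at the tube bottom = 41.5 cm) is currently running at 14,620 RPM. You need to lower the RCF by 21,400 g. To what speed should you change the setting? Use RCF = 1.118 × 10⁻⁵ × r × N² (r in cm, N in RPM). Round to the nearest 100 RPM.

≈ 11000 RPM

r = 41.5 / 2 = 20.75 cm
Current RCF = 1.118 × 10⁻⁵ × 20.75 × (14620)² = 1.118 × 10⁻⁵ × 20.75 × 213,744,400 ≈ 49,585.5 × g
Target RCF = 49,585.5 − 21,400 = 28,185.5 × g
N² = 28,185.5 / (23.1985 × 10⁻⁵) = 121,497,080
N ≈ √121,497,080 ≈ 11,022.6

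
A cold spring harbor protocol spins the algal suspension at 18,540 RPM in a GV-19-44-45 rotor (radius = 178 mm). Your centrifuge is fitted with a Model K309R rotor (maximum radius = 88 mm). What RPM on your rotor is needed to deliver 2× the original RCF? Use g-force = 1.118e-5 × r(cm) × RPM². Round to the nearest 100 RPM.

Original rotor: r = 178 mm = 17.8 cm
RCF_original = 1.118 × 10⁻⁵ × 17.8 × (18540)² = 1.118 × 10⁻⁵ × 17.8 × 343,731,600 ≈ 68,404 × g
Target RCF = 2 × 68,404 ≈ 136,808 × g
Your rotor: r = 88 mm = 8.8 cm
136,808 = 1.118 × 10⁻⁵ × 8.8 × N²
N² = 136,808 / (9.8384 × 10⁻⁵) = 1,390,551,309
N ≈ √1,390,551,309 ≈ 37,290.1

≈ 37300 RPM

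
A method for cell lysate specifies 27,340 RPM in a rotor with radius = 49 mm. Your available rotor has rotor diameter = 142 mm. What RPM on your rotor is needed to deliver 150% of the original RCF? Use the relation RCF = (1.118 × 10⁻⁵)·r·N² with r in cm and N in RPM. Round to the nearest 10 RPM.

≈ 27820 RPM

Original rotor: r = 49 mm = 4.9 cm
RCF = 1.118 × 10⁻⁵ × r × N²
RCF_original = 1.118 × 10⁻⁵ × 4.9 × (27340)² = 1.118 × 10⁻⁵ × 4.9 × 747,475,600 ≈ 40,948.2 × g
Target RCF = 1.5 × 40,948.2 ≈ 61,422.3 × g
Your rotor: r = 142 mm / 2 = 71 mm = 7.1 cm
61,422.3 = 1.118 × 10⁻⁵ × 7.1 × N²
N² = 61,422.3 / (7.9378 × 10⁻⁵) = 773,795,006
N ≈ √773,795,006 ≈ 27,817.2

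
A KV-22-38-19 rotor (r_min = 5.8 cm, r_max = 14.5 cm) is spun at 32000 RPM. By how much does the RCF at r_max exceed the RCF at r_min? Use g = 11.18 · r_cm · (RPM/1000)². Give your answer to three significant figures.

ΔRCF = 11.18 × (r_max − r_min) × (N/1000)² = 11.18 × 8.7 × 1,024 ≈ 99,600.4

ΔRCF ≈ 99600 x g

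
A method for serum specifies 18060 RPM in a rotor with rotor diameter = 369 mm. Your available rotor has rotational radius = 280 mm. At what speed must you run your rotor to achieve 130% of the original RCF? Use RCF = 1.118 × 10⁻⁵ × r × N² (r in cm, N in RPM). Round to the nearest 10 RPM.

16720 RPM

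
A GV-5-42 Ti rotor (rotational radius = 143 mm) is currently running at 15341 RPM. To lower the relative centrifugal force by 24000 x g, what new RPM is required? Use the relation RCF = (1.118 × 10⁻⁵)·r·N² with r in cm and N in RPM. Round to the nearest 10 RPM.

9230 RPM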